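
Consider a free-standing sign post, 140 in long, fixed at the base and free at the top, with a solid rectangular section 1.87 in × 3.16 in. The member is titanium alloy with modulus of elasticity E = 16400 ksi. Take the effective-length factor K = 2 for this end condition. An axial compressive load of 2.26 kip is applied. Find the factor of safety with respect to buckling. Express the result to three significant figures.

Buckling occurs about the weak axis: I_min = h·b³/12 with b = 1.87 in (the shorter side).
I_min = 3.16×1.87³/12 = 1.722 in⁴
Effective length L_e = K·L = 2 × 140 = 280.0 in
P_cr = π²EI / L_e² = π² × 16400×10³ × 1.722 / 280.0² = 3.555×10^3 lb
Factor of safety n = P_cr / P = 3.5552 / 2.26 = 1.57

n ≈ 1.57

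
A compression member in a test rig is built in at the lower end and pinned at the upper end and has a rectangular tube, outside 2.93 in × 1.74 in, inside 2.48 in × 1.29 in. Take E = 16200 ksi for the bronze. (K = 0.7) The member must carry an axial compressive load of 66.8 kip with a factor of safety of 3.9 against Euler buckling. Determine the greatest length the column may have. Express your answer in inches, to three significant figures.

L_max ≈ 32.5 in

Weak-axis I_min = (h_o·b_o³ − h_i·b_i³)/12 with b_o = 1.74, b_i = 1.290 in (shorter outer/inner sides).
I_min = (2.93×1.74³ − 2.480×1.290³)/12 = 0.8426 in⁴
Required critical load P_cr = n·P = 3.9 × 66.8 = 260.5 kip = 2.605×10^5 lb
From P_cr = π²EI/(K·L)²:  L = (1/K)·√(π²EI/P_cr) = (1/0.7)·√(π²×1.62×10^7×0.8426/2.605×10^5)
L = 32.5 in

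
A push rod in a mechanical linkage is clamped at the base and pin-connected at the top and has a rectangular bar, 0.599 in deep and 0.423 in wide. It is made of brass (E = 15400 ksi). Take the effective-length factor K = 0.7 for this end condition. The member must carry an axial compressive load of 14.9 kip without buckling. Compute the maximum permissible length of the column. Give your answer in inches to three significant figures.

Buckling occurs about the weak axis: I_min = h·b³/12 with b = 0.423 in (the shorter side).
I_min = 0.599×0.423³/12 = 3.778×10^-3 in⁴
At the buckling limit P_cr = P = 1.490×10^4 lb
From P_cr = π²EI/(K·L)²:  L = (1/K)·√(π²EI/P_cr) = (1/0.7)·√(π²×1.54×10^7×3.778×10^-3/1.490×10^4)
L = 8.87 in

L_max ≈ 8.87 in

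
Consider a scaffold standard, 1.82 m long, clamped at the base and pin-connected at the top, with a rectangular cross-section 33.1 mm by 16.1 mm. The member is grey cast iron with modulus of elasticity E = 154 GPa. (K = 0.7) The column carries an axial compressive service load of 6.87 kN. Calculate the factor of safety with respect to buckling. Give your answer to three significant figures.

n ≈ 1.57

Buckling occurs about the weak axis: I_min = h·b³/12 with b = 16.1 mm (the shorter side).
I_min = 33.1×16.1³/12 = 1.151×10^4 mm⁴
I = 1.151×10^4 mm⁴ = 1.151×10^-8 m⁴
Effective length L_e = K·L = 0.7 × 1.82 = 1.274 m
P_cr = π²EI / L_e² = π² × 154×10⁹ × 1.151×10^-8 / 1.274² = 1.078×10^4 N
Factor of safety n = P_cr / P = 10.780 / 6.87 = 1.57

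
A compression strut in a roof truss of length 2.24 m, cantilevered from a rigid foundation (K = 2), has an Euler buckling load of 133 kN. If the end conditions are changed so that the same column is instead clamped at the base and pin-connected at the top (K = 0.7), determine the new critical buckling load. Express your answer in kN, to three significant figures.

P_cr ∝ 1/K², so P_cr,new = P_cr,old × (K_old/K_new)² = 133 × (2/0.7)²
= 133 × 8.163 = 1090 kN

P_cr ≈ 1090 kN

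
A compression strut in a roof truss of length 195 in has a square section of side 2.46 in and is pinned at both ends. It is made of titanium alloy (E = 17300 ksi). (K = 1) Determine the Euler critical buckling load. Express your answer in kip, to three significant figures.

I = a⁴/12 = 2.46⁴/12 = 3.052 in⁴
Effective length L_e = K·L = 1 × 195 = 195.0 in
P_cr = π²EI / L_e² = π² × 17300×10³ × 3.052 / 195.0² = 1.370×10^4 lb

P_cr ≈ 13.7 kip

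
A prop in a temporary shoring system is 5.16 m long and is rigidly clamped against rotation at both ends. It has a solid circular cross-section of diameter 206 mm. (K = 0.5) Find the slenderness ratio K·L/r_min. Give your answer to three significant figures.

λ ≈ 50.1

For a solid circle r = d/4 = 206/4 = 51.50 mm
L_e = K·L = 0.5 × 5.16 m = 2.580 m = 2580.0 mm
λ = L_e / r_min = 2580.0 / 51.50 = 50.1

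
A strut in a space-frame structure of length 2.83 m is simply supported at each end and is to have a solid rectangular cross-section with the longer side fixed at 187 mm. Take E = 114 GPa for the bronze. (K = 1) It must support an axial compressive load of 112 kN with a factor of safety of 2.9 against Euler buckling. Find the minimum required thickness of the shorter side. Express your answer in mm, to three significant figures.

Required P_cr = n·P = 2.9 × 112 = 324.8 kN
L_e = K·L = 1 × 2.83 = 2.830 m
Required I = P_cr·L_e²/(π²E) = 3.248×10^5 × 2.830² / (π² × 1.14×10^11) = 2.312×10^-6 m⁴
I_req = 2.312×10^6 mm⁴
Rectangle, weak axis: I_min = h·b³/12 with h = 187 mm fixed  ⇒  b = (12I/h)^(1/3) = 52.9 mm

b ≈ 52.9 mm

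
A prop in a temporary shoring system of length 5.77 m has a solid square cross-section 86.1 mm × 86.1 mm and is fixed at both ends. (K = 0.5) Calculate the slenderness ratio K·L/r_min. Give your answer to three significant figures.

λ ≈ 116

For a square r = a/√12 = 86.1/√12 = 24.85 mm
L_e = K·L = 0.5 × 5.77 m = 2.885 m = 2885.0 mm
λ = L_e / r_min = 2885.0 / 24.85 = 116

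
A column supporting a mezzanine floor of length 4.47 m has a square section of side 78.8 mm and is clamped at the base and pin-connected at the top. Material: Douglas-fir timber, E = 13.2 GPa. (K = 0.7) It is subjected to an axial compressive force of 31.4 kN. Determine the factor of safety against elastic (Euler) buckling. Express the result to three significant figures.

n ≈ 1.36

I = a⁴/12 = 78.8⁴/12 = 3.213×10^6 mm⁴
I = 3.213×10^6 mm⁴ = 3.213×10^-6 m⁴
Effective length L_e = K·L = 0.7 × 4.47 = 3.129 m
P_cr = π²EI / L_e² = π² × 13.2×10⁹ × 3.213×10^-6 / 3.129² = 4.275×10^4 N
Factor of safety n = P_cr / P = 42.755 / 31.4 = 1.36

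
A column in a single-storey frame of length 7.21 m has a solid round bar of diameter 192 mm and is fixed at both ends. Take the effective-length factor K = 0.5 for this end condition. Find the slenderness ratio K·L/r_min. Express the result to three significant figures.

For a solid circle r = d/4 = 192/4 = 48.00 mm
L_e = K·L = 0.5 × 7.21 m = 3.605 m = 3605.0 mm
λ = L_e / r_min = 3605.0 / 48.00 = 75.1

λ ≈ 75.1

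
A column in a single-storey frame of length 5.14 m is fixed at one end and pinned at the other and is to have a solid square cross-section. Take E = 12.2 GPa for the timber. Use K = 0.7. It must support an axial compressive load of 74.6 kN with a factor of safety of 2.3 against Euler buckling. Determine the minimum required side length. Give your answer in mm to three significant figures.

Required P_cr = n·P = 2.3 × 74.6 = 171.6 kN
L_e = K·L = 0.7 × 5.14 = 3.598 m
Required I = P_cr·L_e²/(π²E) = 1.716×10^5 × 3.598² / (π² × 1.22×10^10) = 1.845×10^-5 m⁴
I_req = 1.845×10^7 mm⁴
Solid square: I = a⁴/12  ⇒  a = (12I)^(1/4) = (12×1.845×10^7)^(1/4) = 122 mm

a ≈ 122 mm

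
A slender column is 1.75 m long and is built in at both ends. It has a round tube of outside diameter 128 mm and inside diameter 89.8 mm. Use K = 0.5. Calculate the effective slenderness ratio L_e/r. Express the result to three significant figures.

λ ≈ 22.4

d_o = 128 mm, d_i = 89.8 mm
I = π(d_o⁴ − d_i⁴)/64 = π(128⁴ − 89.80⁴)/64 = 9.985×10^6 mm⁴
A = 6.534×10^3 mm²;  r_min = √(I/A) = √(9.985×10^6/6.534×10^3) = 39.09 mm
L_e = K·L = 0.5 × 1.75 m = 0.8750 m = 875.00 mm
λ = L_e / r_min = 875.00 / 39.09 = 22.4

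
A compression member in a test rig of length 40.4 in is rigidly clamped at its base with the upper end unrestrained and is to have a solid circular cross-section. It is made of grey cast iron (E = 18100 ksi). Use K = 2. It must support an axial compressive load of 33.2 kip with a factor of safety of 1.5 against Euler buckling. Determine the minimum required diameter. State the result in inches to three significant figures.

Required P_cr = n·P = 1.5 × 33.2 = 49.80 kip
L_e = K·L = 2 × 40.4 = 80.80 in
Required I = P_cr·L_e²/(π²E) = 4.980×10^4 × 80.80² / (π² × 1.81×10^7) = 1.820 in⁴
Solid circle: I = πd⁴/64  ⇒  d = (64I/π)^(1/4) = (64×1.820/π)^(1/4) = 2.47 in

d ≈ 2.47 in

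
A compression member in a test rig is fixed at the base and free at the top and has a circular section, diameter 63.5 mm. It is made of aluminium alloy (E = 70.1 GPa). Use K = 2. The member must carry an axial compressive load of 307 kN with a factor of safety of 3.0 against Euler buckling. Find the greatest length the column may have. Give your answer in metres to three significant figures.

L_max ≈ 0.387 m

I = πd⁴/64 = π×63.5⁴/64 = 7.981×10^5 mm⁴
I = 7.981×10^-7 m⁴
Required critical load P_cr = n·P = 3.0 × 307 = 921.0 kN = 9.210×10^5 N
From P_cr = π²EI/(K·L)²:  L = (1/K)·√(π²EI/P_cr) = (1/2)·√(π²×7.01×10^10×7.981×10^-7/9.210×10^5)
L = 0.387 m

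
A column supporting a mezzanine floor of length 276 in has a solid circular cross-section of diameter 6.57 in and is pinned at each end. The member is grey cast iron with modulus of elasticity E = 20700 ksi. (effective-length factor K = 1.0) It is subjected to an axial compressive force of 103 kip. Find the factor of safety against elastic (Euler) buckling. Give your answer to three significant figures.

I = πd⁴/64 = π×6.57⁴/64 = 91.46 in⁴
Effective length L_e = K·L = 1 × 276 = 276.0 in
P_cr = π²EI / L_e² = π² × 20700×10³ × 91.46 / 276.0² = 2.453×10^5 lb
Factor of safety n = P_cr / P = 245.29 / 103 = 2.38

n ≈ 2.38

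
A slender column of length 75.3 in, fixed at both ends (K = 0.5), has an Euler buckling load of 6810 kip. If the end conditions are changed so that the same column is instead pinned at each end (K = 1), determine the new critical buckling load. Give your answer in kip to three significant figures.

P_cr ∝ 1/K², so P_cr,new = P_cr,old × (K_old/K_new)² = 6810 × (0.5/1)²
= 6810 × 0.2500 = 1700 kip

P_cr ≈ 1700 kip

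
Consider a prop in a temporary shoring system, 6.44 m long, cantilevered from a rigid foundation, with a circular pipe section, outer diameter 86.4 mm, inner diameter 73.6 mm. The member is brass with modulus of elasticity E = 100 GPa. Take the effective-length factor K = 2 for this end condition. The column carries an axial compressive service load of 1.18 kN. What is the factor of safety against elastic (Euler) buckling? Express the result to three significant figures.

d_o = 86.4 mm, d_i = 73.6 mm
I = π(d_o⁴ − d_i⁴)/64 = π(86.4⁴ − 73.60⁴)/64 = 1.295×10^6 mm⁴
I = 1.295×10^6 mm⁴ = 1.295×10^-6 m⁴
Effective length L_e = K·L = 2 × 6.44 = 12.88 m
P_cr = π²EI / L_e² = π² × 100×10⁹ × 1.295×10^-6 / 12.88² = 7.705×10^3 N
Factor of safety n = P_cr / P = 7.7046 / 1.18 = 6.53

n ≈ 6.53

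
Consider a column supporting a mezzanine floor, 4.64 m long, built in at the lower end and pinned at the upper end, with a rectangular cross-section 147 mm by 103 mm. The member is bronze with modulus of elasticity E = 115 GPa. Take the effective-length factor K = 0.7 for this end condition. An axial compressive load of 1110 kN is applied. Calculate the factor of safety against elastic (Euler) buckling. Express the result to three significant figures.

n ≈ 1.30

Buckling occurs about the weak axis: I_min = h·b³/12 with b = 103 mm (the shorter side).
I_min = 147×103³/12 = 1.339×10^7 mm⁴
I = 1.339×10^7 mm⁴ = 1.339×10^-5 m⁴
Effective length L_e = K·L = 0.7 × 4.64 = 3.248 m
P_cr = π²EI / L_e² = π² × 115×10⁹ × 1.339×10^-5 / 3.248² = 1.440×10^6 N
Factor of safety n = P_cr / P = 1440.2 / 1110 = 1.30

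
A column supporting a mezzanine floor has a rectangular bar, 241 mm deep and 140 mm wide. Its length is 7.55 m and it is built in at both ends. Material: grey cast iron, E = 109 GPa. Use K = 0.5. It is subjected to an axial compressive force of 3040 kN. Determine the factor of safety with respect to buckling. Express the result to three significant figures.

n ≈ 1.37

Buckling occurs about the weak axis: I_min = h·b³/12 with b = 140 mm (the shorter side).
I_min = 241×140³/12 = 5.511×10^7 mm⁴
I = 5.511×10^7 mm⁴ = 5.511×10^-5 m⁴
Effective length L_e = K·L = 0.5 × 7.55 = 3.775 m
P_cr = π²EI / L_e² = π² × 109×10⁹ × 5.511×10^-5 / 3.775² = 4.160×10^6 N
Factor of safety n = P_cr / P = 4160.2 / 3040 = 1.37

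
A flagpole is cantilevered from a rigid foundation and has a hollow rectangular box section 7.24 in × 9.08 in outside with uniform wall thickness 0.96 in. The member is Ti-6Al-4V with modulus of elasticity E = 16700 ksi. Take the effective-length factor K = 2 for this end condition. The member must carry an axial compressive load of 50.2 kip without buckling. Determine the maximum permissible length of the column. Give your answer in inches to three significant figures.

Inner dimensions: h_i = 9.08 − 2×0.96 = 7.160 in, b_i = 7.24 − 2×0.96 = 5.320 in
Weak-axis I_min = (h_o·b_o³ − h_i·b_i³)/12 with b_o = 7.24, b_i = 5.320 in (shorter outer/inner sides).
I_min = (9.08×7.24³ − 7.160×5.320³)/12 = 197.3 in⁴
At the buckling limit P_cr = P = 5.020×10^4 lb
From P_cr = π²EI/(K·L)²:  L = (1/K)·√(π²EI/P_cr) = (1/2)·√(π²×1.67×10^7×197.3/5.020×10^4)
L = 402 in

L_max ≈ 402 in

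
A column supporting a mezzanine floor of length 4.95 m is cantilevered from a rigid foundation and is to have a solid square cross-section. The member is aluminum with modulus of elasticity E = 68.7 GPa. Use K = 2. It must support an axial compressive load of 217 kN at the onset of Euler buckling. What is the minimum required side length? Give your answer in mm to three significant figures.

a ≈ 139 mm

L_e = K·L = 2 × 4.95 = 9.900 m
Required I = P_cr·L_e²/(π²E) = 2.170×10^5 × 9.900² / (π² × 6.87×10^10) = 3.137×10^-5 m⁴
I_req = 3.137×10^7 mm⁴
Solid square: I = a⁴/12  ⇒  a = (12I)^(1/4) = (12×3.137×10^7)^(1/4) = 139 mm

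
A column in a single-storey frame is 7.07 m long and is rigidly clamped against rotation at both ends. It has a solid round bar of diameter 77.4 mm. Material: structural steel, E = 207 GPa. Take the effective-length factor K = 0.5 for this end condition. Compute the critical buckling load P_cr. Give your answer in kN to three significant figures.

P_cr ≈ 288 kN

I = πd⁴/64 = π×77.4⁴/64 = 1.762×10^6 mm⁴
I = 1.762×10^6 mm⁴ = 1.762×10^-6 m⁴
Effective length L_e = K·L = 0.5 × 7.07 = 3.535 m
P_cr = π²EI / L_e² = π² × 207×10⁹ × 1.762×10^-6 / 3.535² = 2.880×10^5 N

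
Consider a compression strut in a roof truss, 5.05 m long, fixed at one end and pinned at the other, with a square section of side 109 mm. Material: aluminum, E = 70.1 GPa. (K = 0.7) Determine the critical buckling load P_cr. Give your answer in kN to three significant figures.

I = a⁴/12 = 109⁴/12 = 1.176×10^7 mm⁴
I = 1.176×10^7 mm⁴ = 1.176×10^-5 m⁴
Effective length L_e = K·L = 0.7 × 5.05 = 3.535 m
P_cr = π²EI / L_e² = π² × 70.1×10⁹ × 1.176×10^-5 / 3.535² = 6.513×10^5 N

P_cr ≈ 651 kN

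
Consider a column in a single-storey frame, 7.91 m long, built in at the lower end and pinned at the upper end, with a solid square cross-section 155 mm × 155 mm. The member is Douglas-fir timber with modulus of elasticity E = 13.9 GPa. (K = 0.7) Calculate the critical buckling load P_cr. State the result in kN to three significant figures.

P_cr ≈ 215 kN

I = a⁴/12 = 155⁴/12 = 4.810×10^7 mm⁴
I = 4.810×10^7 mm⁴ = 4.810×10^-5 m⁴
Effective length L_e = K·L = 0.7 × 7.91 = 5.537 m
P_cr = π²EI / L_e² = π² × 13.9×10⁹ × 4.810×10^-5 / 5.537² = 2.152×10^5 N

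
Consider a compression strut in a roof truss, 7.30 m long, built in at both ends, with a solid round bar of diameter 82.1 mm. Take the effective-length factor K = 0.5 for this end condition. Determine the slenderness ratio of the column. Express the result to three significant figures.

λ ≈ 178

I = πd⁴/64 = π×82.1⁴/64 = 2.230×10^6 mm⁴
A = 5.294×10^3 mm²;  r_min = √(I/A) = √(2.230×10^6/5.294×10^3) = 20.52 mm
L_e = K·L = 0.5 × 7.30 m = 3.650 m = 3650.0 mm
λ = L_e / r_min = 3650.0 / 20.52 = 178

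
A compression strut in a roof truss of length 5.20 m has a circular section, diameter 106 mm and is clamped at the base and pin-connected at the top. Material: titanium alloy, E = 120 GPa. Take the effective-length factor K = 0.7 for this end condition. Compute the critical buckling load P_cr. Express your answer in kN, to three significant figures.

I = πd⁴/64 = π×106⁴/64 = 6.197×10^6 mm⁴
I = 6.197×10^6 mm⁴ = 6.197×10^-6 m⁴
Effective length L_e = K·L = 0.7 × 5.20 = 3.640 m
P_cr = π²EI / L_e² = π² × 120×10⁹ × 6.197×10^-6 / 3.640² = 5.540×10^5 N

P_cr ≈ 554 kN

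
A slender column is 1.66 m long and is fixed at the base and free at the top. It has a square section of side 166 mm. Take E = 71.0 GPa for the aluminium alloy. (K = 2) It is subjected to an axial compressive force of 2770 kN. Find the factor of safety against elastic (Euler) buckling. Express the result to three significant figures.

n ≈ 1.45

I = a⁴/12 = 166⁴/12 = 6.328×10^7 mm⁴
I = 6.328×10^7 mm⁴ = 6.328×10^-5 m⁴
Effective length L_e = K·L = 2 × 1.66 = 3.320 m
P_cr = π²EI / L_e² = π² × 71.0×10⁹ × 6.328×10^-5 / 3.320² = 4.023×10^6 N
Factor of safety n = P_cr / P = 4022.8 / 2770 = 1.45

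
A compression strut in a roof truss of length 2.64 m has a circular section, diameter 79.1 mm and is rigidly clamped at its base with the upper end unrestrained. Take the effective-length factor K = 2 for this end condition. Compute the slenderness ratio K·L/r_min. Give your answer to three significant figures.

I = πd⁴/64 = π×79.1⁴/64 = 1.922×10^6 mm⁴
A = 4.914×10^3 mm²;  r_min = √(I/A) = √(1.922×10^6/4.914×10^3) = 19.77 mm
L_e = K·L = 2 × 2.64 m = 5.280 m = 5280.0 mm
λ = L_e / r_min = 5280.0 / 19.77 = 267

λ ≈ 267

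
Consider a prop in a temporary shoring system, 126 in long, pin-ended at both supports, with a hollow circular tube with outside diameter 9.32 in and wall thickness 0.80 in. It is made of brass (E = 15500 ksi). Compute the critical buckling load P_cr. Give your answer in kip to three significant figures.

Inner diameter d_i = 9.32 − 2×0.80 = 7.720 in
I = π(d_o⁴ − d_i⁴)/64 = π(9.32⁴ − 7.720⁴)/64 = 196.0 in⁴
Effective length L_e = K·L = 1 × 126 = 126.0 in
P_cr = π²EI / L_e² = π² × 15500×10³ × 196.0 / 126.0² = 1.889×10^6 lb

P_cr ≈ 1890 kip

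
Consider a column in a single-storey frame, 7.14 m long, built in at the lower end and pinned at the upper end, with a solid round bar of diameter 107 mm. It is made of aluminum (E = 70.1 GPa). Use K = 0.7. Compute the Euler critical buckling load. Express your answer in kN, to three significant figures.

P_cr ≈ 178 kN

I = πd⁴/64 = π×107⁴/64 = 6.434×10^6 mm⁴
I = 6.434×10^6 mm⁴ = 6.434×10^-6 m⁴
Effective length L_e = K·L = 0.7 × 7.14 = 4.998 m
P_cr = π²EI / L_e² = π² × 70.1×10⁹ × 6.434×10^-6 / 4.998² = 1.782×10^5 N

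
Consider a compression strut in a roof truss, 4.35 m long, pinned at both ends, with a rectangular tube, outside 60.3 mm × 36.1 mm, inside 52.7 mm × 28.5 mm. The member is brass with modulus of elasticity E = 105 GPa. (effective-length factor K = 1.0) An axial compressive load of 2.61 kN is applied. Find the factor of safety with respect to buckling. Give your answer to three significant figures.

n ≈ 2.83

Weak-axis I_min = (h_o·b_o³ − h_i·b_i³)/12 with b_o = 36.1, b_i = 28.50 mm (shorter outer/inner sides).
I_min = (60.3×36.1³ − 52.70×28.50³)/12 = 1.347×10^5 mm⁴
I = 1.347×10^5 mm⁴ = 1.347×10^-7 m⁴
Effective length L_e = K·L = 1 × 4.35 = 4.350 m
P_cr = π²EI / L_e² = π² × 105×10⁹ × 1.347×10^-7 / 4.350² = 7.379×10^3 N
Factor of safety n = P_cr / P = 7.3793 / 2.61 = 2.83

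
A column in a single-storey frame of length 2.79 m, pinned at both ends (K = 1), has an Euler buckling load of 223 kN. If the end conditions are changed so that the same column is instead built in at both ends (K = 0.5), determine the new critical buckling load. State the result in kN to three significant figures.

P_cr ∝ 1/K², so P_cr,new = P_cr,old × (K_old/K_new)² = 223 × (1/0.5)²
= 223 × 4.000 = 892 kN

P_cr ≈ 892 kN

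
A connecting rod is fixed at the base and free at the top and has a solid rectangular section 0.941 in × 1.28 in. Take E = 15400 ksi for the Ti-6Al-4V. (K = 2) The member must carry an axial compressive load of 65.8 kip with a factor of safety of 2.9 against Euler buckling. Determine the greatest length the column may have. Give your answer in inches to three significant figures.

Buckling occurs about the weak axis: I_min = h·b³/12 with b = 0.941 in (the shorter side).
I_min = 1.28×0.941³/12 = 8.888×10^-2 in⁴
Required critical load P_cr = n·P = 2.9 × 65.8 = 190.8 kip = 1.908×10^5 lb
From P_cr = π²EI/(K·L)²:  L = (1/K)·√(π²EI/P_cr) = (1/2)·√(π²×1.54×10^7×8.888×10^-2/1.908×10^5)
L = 4.21 in

L_max ≈ 4.21 in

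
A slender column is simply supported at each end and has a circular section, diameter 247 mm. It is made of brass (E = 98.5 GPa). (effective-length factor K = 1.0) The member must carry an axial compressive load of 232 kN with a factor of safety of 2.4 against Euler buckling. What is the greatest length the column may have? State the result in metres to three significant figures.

L_max ≈ 17.9 m

I = πd⁴/64 = π×247⁴/64 = 1.827×10^8 mm⁴
I = 1.827×10^-4 m⁴
Required critical load P_cr = n·P = 2.4 × 232 = 556.8 kN = 5.568×10^5 N
From P_cr = π²EI/(K·L)²:  L = (1/K)·√(π²EI/P_cr) = (1/1)·√(π²×9.85×10^10×1.827×10^-4/5.568×10^5)
L = 17.9 m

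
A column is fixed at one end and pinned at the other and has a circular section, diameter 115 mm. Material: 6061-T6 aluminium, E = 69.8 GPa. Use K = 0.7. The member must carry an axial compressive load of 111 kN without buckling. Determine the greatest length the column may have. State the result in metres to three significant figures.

L_max ≈ 10.4 m

I = πd⁴/64 = π×115⁴/64 = 8.585×10^6 mm⁴
I = 8.585×10^-6 m⁴
At the buckling limit P_cr = P = 1.110×10^5 N
From P_cr = π²EI/(K·L)²:  L = (1/K)·√(π²EI/P_cr) = (1/0.7)·√(π²×6.98×10^10×8.585×10^-6/1.110×10^5)
L = 10.4 m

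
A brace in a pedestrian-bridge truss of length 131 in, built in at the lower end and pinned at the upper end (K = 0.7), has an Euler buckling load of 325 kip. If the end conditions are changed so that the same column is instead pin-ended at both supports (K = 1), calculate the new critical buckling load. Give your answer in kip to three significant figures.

P_cr ≈ 159 kip

P_cr ∝ 1/K², so P_cr,new = P_cr,old × (K_old/K_new)² = 325 × (0.7/1)²
= 325 × 0.4900 = 159 kip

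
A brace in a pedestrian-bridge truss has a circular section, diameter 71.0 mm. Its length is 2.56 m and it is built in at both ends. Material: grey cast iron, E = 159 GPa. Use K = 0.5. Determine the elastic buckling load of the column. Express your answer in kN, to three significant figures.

P_cr ≈ 1190 kN

I = πd⁴/64 = π×71.0⁴/64 = 1.247×10^6 mm⁴
I = 1.247×10^6 mm⁴ = 1.247×10^-6 m⁴
Effective length L_e = K·L = 0.5 × 2.56 = 1.280 m
P_cr = π²EI / L_e² = π² × 159×10⁹ × 1.247×10^-6 / 1.280² = 1.195×10^6 N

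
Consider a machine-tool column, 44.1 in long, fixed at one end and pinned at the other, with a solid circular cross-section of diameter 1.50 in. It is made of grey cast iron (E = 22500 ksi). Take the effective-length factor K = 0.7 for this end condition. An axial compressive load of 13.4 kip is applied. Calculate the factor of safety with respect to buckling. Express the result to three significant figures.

I = πd⁴/64 = π×1.50⁴/64 = 0.2485 in⁴
Effective length L_e = K·L = 0.7 × 44.1 = 30.87 in
P_cr = π²EI / L_e² = π² × 22500×10³ × 0.2485 / 30.87² = 5.791×10^4 lb
Factor of safety n = P_cr / P = 57.909 / 13.4 = 4.32

n ≈ 4.32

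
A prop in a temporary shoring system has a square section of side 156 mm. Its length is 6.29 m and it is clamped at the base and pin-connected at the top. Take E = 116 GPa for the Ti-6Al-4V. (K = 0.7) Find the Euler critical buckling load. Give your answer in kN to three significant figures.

P_cr ≈ 2910 kN

I = a⁴/12 = 156⁴/12 = 4.935×10^7 mm⁴
I = 4.935×10^7 mm⁴ = 4.935×10^-5 m⁴
Effective length L_e = K·L = 0.7 × 6.29 = 4.403 m
P_cr = π²EI / L_e² = π² × 116×10⁹ × 4.935×10^-5 / 4.403² = 2.915×10^6 N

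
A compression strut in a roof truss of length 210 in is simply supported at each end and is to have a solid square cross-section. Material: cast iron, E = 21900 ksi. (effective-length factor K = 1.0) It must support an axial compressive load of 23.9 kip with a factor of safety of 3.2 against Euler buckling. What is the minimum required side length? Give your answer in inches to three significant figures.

Required P_cr = n·P = 3.2 × 23.9 = 76.48 kip
L_e = K·L = 1 × 210 = 210.0 in
Required I = P_cr·L_e²/(π²E) = 7.648×10^4 × 210.0² / (π² × 2.19×10^7) = 15.60 in⁴
Solid square: I = a⁴/12  ⇒  a = (12I)^(1/4) = (12×15.60)^(1/4) = 3.70 in

a ≈ 3.70 in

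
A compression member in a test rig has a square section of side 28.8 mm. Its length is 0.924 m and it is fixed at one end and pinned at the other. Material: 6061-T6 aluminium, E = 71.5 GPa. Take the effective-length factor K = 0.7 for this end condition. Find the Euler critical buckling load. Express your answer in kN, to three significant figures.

P_cr ≈ 96.7 kN

I = a⁴/12 = 28.8⁴/12 = 5.733×10^4 mm⁴
I = 5.733×10^4 mm⁴ = 5.733×10^-8 m⁴
Effective length L_e = K·L = 0.7 × 0.924 = 0.6468 m
P_cr = π²EI / L_e² = π² × 71.5×10⁹ × 5.733×10^-8 / 0.6468² = 9.671×10^4 N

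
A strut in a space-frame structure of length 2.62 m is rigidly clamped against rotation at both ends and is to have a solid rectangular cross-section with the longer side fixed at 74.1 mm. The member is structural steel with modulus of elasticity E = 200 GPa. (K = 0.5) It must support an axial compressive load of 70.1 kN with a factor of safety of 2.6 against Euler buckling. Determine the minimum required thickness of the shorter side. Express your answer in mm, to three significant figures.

Required P_cr = n·P = 2.6 × 70.1 = 182.3 kN
L_e = K·L = 0.5 × 2.62 = 1.310 m
Required I = P_cr·L_e²/(π²E) = 1.823×10^5 × 1.310² / (π² × 2.00×10^11) = 1.585×10^-7 m⁴
I_req = 1.585×10^5 mm⁴
Rectangle, weak axis: I_min = h·b³/12 with h = 74.1 mm fixed  ⇒  b = (12I/h)^(1/3) = 29.5 mm

b ≈ 29.5 mm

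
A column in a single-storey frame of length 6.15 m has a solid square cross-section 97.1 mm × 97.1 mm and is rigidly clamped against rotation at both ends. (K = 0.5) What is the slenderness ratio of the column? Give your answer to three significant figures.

For a square r = a/√12 = 97.1/√12 = 28.03 mm
L_e = K·L = 0.5 × 6.15 m = 3.075 m = 3075.0 mm
λ = L_e / r_min = 3075.0 / 28.03 = 110

λ ≈ 110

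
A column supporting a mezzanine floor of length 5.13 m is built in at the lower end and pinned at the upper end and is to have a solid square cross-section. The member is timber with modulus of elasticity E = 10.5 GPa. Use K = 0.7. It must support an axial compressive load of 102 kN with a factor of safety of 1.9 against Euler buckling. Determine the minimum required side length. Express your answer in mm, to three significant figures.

Required P_cr = n·P = 1.9 × 102 = 193.8 kN
L_e = K·L = 0.7 × 5.13 = 3.591 m
Required I = P_cr·L_e²/(π²E) = 1.938×10^5 × 3.591² / (π² × 1.05×10^10) = 2.412×10^-5 m⁴
I_req = 2.412×10^7 mm⁴
Solid square: I = a⁴/12  ⇒  a = (12I)^(1/4) = (12×2.412×10^7)^(1/4) = 130 mm

a ≈ 130 mm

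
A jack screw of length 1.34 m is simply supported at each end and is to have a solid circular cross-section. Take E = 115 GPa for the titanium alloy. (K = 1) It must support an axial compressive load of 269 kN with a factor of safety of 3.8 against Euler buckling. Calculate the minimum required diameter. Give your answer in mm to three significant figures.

d ≈ 75.8 mm

Required P_cr = n·P = 3.8 × 269 = 1022 kN
L_e = K·L = 1 × 1.34 = 1.340 m
Required I = P_cr·L_e²/(π²E) = 1.022×10^6 × 1.340² / (π² × 1.15×10^11) = 1.617×10^-6 m⁴
I_req = 1.617×10^6 mm⁴
Solid circle: I = πd⁴/64  ⇒  d = (64I/π)^(1/4) = (64×1.617×10^6/π)^(1/4) = 75.8 mm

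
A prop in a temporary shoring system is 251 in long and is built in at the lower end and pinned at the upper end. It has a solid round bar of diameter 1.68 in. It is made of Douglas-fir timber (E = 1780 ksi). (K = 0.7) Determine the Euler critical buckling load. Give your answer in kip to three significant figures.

I = πd⁴/64 = π×1.68⁴/64 = 0.3910 in⁴
Effective length L_e = K·L = 0.7 × 251 = 175.7 in
P_cr = π²EI / L_e² = π² × 1780×10³ × 0.3910 / 175.7² = 222.5 lb

P_cr ≈ 0.223 kip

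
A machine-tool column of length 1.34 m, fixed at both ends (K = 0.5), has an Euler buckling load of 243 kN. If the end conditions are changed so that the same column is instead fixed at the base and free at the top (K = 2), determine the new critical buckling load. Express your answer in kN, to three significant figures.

P_cr ∝ 1/K², so P_cr,new = P_cr,old × (K_old/K_new)² = 243 × (0.5/2)²
= 243 × 0.06250 = 15.2 kN

P_cr ≈ 15.2 kN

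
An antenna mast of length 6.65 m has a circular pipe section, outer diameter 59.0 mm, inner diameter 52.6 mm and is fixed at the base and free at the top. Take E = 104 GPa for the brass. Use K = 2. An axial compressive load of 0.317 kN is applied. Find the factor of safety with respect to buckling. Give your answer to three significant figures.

d_o = 59.0 mm, d_i = 52.6 mm
I = π(d_o⁴ − d_i⁴)/64 = π(59.0⁴ − 52.60⁴)/64 = 2.190×10^5 mm⁴
I = 2.190×10^5 mm⁴ = 2.190×10^-7 m⁴
Effective length L_e = K·L = 2 × 6.65 = 13.30 m
P_cr = π²EI / L_e² = π² × 104×10⁹ × 2.190×10^-7 / 13.30² = 1.271×10^3 N
Factor of safety n = P_cr / P = 1.2711 / 0.317 = 4.01

n ≈ 4.01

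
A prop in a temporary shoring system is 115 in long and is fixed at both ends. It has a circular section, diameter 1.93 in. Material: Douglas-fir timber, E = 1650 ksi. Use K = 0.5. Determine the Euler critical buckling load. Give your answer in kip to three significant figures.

P_cr ≈ 3.35 kip

I = πd⁴/64 = π×1.93⁴/64 = 0.6811 in⁴
Effective length L_e = K·L = 0.5 × 115 = 57.50 in
P_cr = π²EI / L_e² = π² × 1650×10³ × 0.6811 / 57.50² = 3.355×10^3 lb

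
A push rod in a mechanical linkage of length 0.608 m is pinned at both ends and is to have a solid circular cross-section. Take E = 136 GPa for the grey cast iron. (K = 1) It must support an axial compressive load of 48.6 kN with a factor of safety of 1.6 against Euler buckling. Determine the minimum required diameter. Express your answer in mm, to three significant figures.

d ≈ 25.7 mm

Required P_cr = n·P = 1.6 × 48.6 = 77.76 kN
L_e = K·L = 1 × 0.608 = 0.6080 m
Required I = P_cr·L_e²/(π²E) = 7.776×10^4 × 0.6080² / (π² × 1.36×10^11) = 2.142×10^-8 m⁴
I_req = 2.142×10^4 mm⁴
Solid circle: I = πd⁴/64  ⇒  d = (64I/π)^(1/4) = (64×2.142×10^4/π)^(1/4) = 25.7 mm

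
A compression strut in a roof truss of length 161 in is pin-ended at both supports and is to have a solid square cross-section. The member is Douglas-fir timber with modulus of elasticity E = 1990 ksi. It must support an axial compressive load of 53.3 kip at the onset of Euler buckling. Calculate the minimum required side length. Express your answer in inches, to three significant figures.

a ≈ 5.39 in

L_e = K·L = 1 × 161 = 161.0 in
Required I = P_cr·L_e²/(π²E) = 5.330×10^4 × 161.0² / (π² × 1.99×10^6) = 70.34 in⁴
Solid square: I = a⁴/12  ⇒  a = (12I)^(1/4) = (12×70.34)^(1/4) = 5.39 in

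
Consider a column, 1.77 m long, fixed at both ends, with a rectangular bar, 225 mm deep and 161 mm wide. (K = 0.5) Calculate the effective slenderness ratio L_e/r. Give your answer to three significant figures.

For a rectangle r_min = b/√12 = 161/√12 = 46.48 mm
L_e = K·L = 0.5 × 1.77 m = 0.8850 m = 885.00 mm
λ = L_e / r_min = 885.00 / 46.48 = 19.0

λ ≈ 19.0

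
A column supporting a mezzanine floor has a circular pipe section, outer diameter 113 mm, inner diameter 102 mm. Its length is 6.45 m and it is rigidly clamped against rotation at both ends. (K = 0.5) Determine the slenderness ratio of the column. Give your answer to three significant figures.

λ ≈ 84.7

d_o = 113 mm, d_i = 102 mm
I = π(d_o⁴ − d_i⁴)/64 = π(113⁴ − 102.0⁴)/64 = 2.690×10^6 mm⁴
A = 1.857×10^3 mm²;  r_min = √(I/A) = √(2.690×10^6/1.857×10^3) = 38.06 mm
L_e = K·L = 0.5 × 6.45 m = 3.225 m = 3225.0 mm
λ = L_e / r_min = 3225.0 / 38.06 = 84.7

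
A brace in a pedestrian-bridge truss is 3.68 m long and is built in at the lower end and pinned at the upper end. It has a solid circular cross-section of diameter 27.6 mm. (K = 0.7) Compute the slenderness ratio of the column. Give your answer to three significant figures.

λ ≈ 373

I = πd⁴/64 = π×27.6⁴/64 = 2.848×10^4 mm⁴
A = 598.3 mm²;  r_min = √(I/A) = √(2.848×10^4/598.3) = 6.900 mm
L_e = K·L = 0.7 × 3.68 m = 2.576 m = 2576.0 mm
λ = L_e / r_min = 2576.0 / 6.900 = 373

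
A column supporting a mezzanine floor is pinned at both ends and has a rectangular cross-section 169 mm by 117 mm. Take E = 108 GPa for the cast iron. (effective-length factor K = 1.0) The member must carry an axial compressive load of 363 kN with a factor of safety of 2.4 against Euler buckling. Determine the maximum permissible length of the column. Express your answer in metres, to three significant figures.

Buckling occurs about the weak axis: I_min = h·b³/12 with b = 117 mm (the shorter side).
I_min = 169×117³/12 = 2.256×10^7 mm⁴
I = 2.256×10^-5 m⁴
Required critical load P_cr = n·P = 2.4 × 363 = 871.2 kN = 8.712×10^5 N
From P_cr = π²EI/(K·L)²:  L = (1/K)·√(π²EI/P_cr) = (1/1)·√(π²×1.08×10^11×2.256×10^-5/8.712×10^5)
L = 5.25 m

L_max ≈ 5.25 m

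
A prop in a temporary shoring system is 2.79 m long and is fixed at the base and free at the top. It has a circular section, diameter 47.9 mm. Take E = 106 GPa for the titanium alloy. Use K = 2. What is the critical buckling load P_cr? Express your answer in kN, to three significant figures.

I = πd⁴/64 = π×47.9⁴/64 = 2.584×10^5 mm⁴
I = 2.584×10^5 mm⁴ = 2.584×10^-7 m⁴
Effective length L_e = K·L = 2 × 2.79 = 5.580 m
P_cr = π²EI / L_e² = π² × 106×10⁹ × 2.584×10^-7 / 5.580² = 8.683×10^3 N

P_cr ≈ 8.68 kN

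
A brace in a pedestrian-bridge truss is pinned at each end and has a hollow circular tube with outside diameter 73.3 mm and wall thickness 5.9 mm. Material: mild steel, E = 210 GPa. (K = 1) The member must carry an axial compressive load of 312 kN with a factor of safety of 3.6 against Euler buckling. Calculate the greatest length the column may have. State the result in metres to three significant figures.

L_max ≈ 1.15 m

Inner diameter d_i = 73.3 − 2×5.9 = 61.50 mm
I = π(d_o⁴ − d_i⁴)/64 = π(73.3⁴ − 61.50⁴)/64 = 7.148×10^5 mm⁴
I = 7.148×10^-7 m⁴
Required critical load P_cr = n·P = 3.6 × 312 = 1123 kN = 1.123×10^6 N
From P_cr = π²EI/(K·L)²:  L = (1/K)·√(π²EI/P_cr) = (1/1)·√(π²×2.10×10^11×7.148×10^-7/1.123×10^6)
L = 1.15 m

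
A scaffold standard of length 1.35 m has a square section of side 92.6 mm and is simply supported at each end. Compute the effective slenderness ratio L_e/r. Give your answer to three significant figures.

For a square r = a/√12 = 92.6/√12 = 26.73 mm
L_e = K·L = 1 × 1.35 m = 1.350 m = 1350.0 mm
λ = L_e / r_min = 1350.0 / 26.73 = 50.5

λ ≈ 50.5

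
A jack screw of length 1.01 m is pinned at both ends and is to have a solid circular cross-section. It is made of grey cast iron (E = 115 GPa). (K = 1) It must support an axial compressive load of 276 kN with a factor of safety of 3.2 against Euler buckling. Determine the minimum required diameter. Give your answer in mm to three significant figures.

Required P_cr = n·P = 3.2 × 276 = 883.2 kN
L_e = K·L = 1 × 1.01 = 1.010 m
Required I = P_cr·L_e²/(π²E) = 8.832×10^5 × 1.010² / (π² × 1.15×10^11) = 7.938×10^-7 m⁴
I_req = 7.938×10^5 mm⁴
Solid circle: I = πd⁴/64  ⇒  d = (64I/π)^(1/4) = (64×7.938×10^5/π)^(1/4) = 63.4 mm

d ≈ 63.4 mm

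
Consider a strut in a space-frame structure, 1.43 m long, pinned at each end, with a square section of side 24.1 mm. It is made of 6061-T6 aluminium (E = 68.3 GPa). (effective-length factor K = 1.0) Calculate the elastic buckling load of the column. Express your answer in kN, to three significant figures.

P_cr ≈ 9.27 kN

I = a⁴/12 = 24.1⁴/12 = 2.811×10^4 mm⁴
I = 2.811×10^4 mm⁴ = 2.811×10^-8 m⁴
Effective length L_e = K·L = 1 × 1.43 = 1.430 m
P_cr = π²EI / L_e² = π² × 68.3×10⁹ × 2.811×10^-8 / 1.430² = 9.267×10^3 N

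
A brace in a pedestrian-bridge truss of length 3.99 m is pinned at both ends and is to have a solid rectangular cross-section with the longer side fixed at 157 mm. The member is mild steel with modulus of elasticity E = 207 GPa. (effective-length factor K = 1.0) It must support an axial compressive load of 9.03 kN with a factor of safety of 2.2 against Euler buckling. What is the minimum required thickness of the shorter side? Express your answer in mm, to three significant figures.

b ≈ 22.8 mm

Required P_cr = n·P = 2.2 × 9.03 = 19.87 kN
L_e = K·L = 1 × 3.99 = 3.990 m
Required I = P_cr·L_e²/(π²E) = 1.987×10^4 × 3.990² / (π² × 2.07×10^11) = 1.548×10^-7 m⁴
I_req = 1.548×10^5 mm⁴
Rectangle, weak axis: I_min = h·b³/12 with h = 157 mm fixed  ⇒  b = (12I/h)^(1/3) = 22.8 mm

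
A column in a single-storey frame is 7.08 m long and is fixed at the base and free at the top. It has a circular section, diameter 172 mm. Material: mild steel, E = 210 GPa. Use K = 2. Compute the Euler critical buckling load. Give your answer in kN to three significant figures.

P_cr ≈ 444 kN

I = πd⁴/64 = π×172⁴/64 = 4.296×10^7 mm⁴
I = 4.296×10^7 mm⁴ = 4.296×10^-5 m⁴
Effective length L_e = K·L = 2 × 7.08 = 14.16 m
P_cr = π²EI / L_e² = π² × 210×10⁹ × 4.296×10^-5 / 14.16² = 4.441×10^5 N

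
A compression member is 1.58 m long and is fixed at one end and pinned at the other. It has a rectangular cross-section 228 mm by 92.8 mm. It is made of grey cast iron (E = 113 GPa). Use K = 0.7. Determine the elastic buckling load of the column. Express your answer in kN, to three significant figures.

P_cr ≈ 13800 kN

Buckling occurs about the weak axis: I_min = h·b³/12 with b = 92.8 mm (the shorter side).
I_min = 228×92.8³/12 = 1.518×10^7 mm⁴
I = 1.518×10^7 mm⁴ = 1.518×10^-5 m⁴
Effective length L_e = K·L = 0.7 × 1.58 = 1.106 m
P_cr = π²EI / L_e² = π² × 113×10⁹ × 1.518×10^-5 / 1.106² = 1.384×10^7 N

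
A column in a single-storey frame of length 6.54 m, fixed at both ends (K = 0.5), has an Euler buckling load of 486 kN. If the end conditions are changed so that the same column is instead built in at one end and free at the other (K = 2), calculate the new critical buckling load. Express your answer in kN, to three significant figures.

P_cr ≈ 30.4 kN

P_cr ∝ 1/K², so P_cr,new = P_cr,old × (K_old/K_new)² = 486 × (0.5/2)²
= 486 × 0.06250 = 30.4 kN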